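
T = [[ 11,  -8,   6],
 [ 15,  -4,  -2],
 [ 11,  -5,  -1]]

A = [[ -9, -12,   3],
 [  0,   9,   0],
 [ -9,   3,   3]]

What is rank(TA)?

2

First compute TA:
[[-153, -186,  51],
 [-117, -222,  39],
 [-90, -180,  30]]
Now row reduce the product.
R2 ← R2 − (13/17)·R1: [0, -1356/17, 0]
R3 ← R3 − (10/17)·R1: [0, -1200/17, 0]
R3 ← R3 − (100/113)·R2: [0, 0, 0]
2 nonzero rows, so rank(TA) = 2.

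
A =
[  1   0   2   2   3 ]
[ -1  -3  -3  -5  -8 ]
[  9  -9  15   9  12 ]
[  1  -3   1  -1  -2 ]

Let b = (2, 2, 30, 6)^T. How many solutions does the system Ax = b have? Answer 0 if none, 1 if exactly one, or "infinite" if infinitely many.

Row reduce the augmented matrix [A | b].
R2 ← R2 + R1: [0, -3, -1, -3, -5, 4]
R3 ← R3 − (9)·R1: [0, -9, -3, -9, -15, 12]
R4 ← R4 − R1: [0, -3, -1, -3, -5, 4]
R3 ← R3 − (3)·R2: [0, 0, 0, 0, 0, 0]
R4 ← R4 − R2: [0, 0, 0, 0, 0, 0]
The echelon form has 2 nonzero rows, and every pivot lies in the first 5 columns, so rank(A) = rank([A|b]) = 2.
The system is consistent.
rank = 2 < 5 unknowns, so there are infinitely many solutions.

infinite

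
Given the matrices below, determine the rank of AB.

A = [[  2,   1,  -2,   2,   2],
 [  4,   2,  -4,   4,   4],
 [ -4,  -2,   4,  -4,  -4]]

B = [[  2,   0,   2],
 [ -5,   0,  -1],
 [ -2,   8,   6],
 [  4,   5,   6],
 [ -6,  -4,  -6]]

First compute AB:
[[ -1, -14,  -9],
 [ -2, -28, -18],
 [  2,  28,  18]]
Now row reduce the product.
R2 ← R2 − (2)·R1: [0, 0, 0]
R3 ← R3 + (2)·R1: [0, 0, 0]
1 nonzero row, so rank(AB) = 1.

1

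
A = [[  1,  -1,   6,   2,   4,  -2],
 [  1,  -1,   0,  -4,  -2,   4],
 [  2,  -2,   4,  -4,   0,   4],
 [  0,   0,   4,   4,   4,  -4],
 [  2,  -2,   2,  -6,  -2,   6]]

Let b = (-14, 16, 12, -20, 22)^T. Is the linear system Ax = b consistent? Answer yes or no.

Row reduce the augmented matrix [A | b].
R2 ← R2 − R1: [0, 0, -6, -6, -6, 6, 30]
R3 ← R3 − (2)·R1: [0, 0, -8, -8, -8, 8, 40]
R5 ← R5 − (2)·R1: [0, 0, -10, -10, -10, 10, 50]
R3 ← R3 − (4/3)·R2: [0, 0, 0, 0, 0, 0, 0]
R4 ← R4 + (2/3)·R2: [0, 0, 0, 0, 0, 0, 0]
R5 ← R5 − (5/3)·R2: [0, 0, 0, 0, 0, 0, 0]
The echelon form has 2 nonzero rows, and every pivot lies in the first 6 columns, so rank(A) = rank([A|b]) = 2.
The system is consistent.

yes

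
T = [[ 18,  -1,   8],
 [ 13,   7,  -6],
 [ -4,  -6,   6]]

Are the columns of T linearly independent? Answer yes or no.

Row reduce T to echelon form.
R2 ← R2 − (13/18)·R1: [0, 139/18, -106/9]
R3 ← R3 + (2/9)·R1: [0, -56/9, 70/9]
R3 ← R3 + (112/139)·R2: [0, 0, -238/139]
3 pivots among 3 columns.
Every column is a pivot column, so the columns are linearly independent.

yes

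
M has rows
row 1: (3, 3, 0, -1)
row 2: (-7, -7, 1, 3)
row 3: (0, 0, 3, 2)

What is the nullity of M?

2

Row reduce to echelon form.
R2 ← R2 + (7/3)·R1: [0, 0, 1, 2/3]
R3 ← R3 − (3)·R2: [0, 0, 0, 0]
2 nonzero rows, so rank(M) = 2.
M has 4 columns; by rank–nullity, nullity = 4 − 2 = 2.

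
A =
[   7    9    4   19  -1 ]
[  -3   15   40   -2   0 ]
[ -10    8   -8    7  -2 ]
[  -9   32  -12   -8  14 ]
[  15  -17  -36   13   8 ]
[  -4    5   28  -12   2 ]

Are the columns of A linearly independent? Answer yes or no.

Row reduce A to echelon form.
R2 ← R2 + (3/7)·R1: [0, 132/7, 292/7, 43/7, -3/7]
R3 ← R3 + (10/7)·R1: [0, 146/7, -16/7, 239/7, -24/7]
R4 ← R4 + (9/7)·R1: [0, 305/7, -48/7, 115/7, 89/7]
R5 ← R5 − (15/7)·R1: [0, -254/7, -312/7, -194/7, 71/7]
R6 ← R6 + (4/7)·R1: [0, 71/7, 212/7, -8/7, 10/7]
R3 ← R3 − (73/66)·R2: [0, 0, -1598/33, 1805/66, -65/22]
R4 ← R4 − (305/132)·R2: [0, 0, -3407/33, 295/132, 603/44]
R5 ← R5 + (127/66)·R2: [0, 0, 1178/33, -1049/66, 205/22]
R6 ← R6 − (71/132)·R2: [0, 0, 259/33, -587/132, 73/44]
R4 ← R4 − (3407/1598)·R3: [0, 0, 0, -89605/1598, 15983/799]
R5 ← R5 + (589/799)·R3: [0, 0, 0, 3409/799, 5705/799]
R6 ← R6 + (259/1598)·R3: [0, 0, 0, -23/1598, 943/799]
R5 ← R5 + (6818/89605)·R4: [0, 0, 0, 0, 776181/89605]
R6 ← R6 − (23/89605)·R4: [0, 0, 0, 0, 105294/89605]
R6 ← R6 − (218/1607)·R5: [0, 0, 0, 0, 0]
5 pivots among 5 columns.
Every column is a pivot column, so the columns are linearly independent.

yes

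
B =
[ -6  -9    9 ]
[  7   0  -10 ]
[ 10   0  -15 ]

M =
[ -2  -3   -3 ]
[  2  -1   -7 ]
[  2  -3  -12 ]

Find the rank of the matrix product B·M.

First compute BM:
[[ 12,   0, -27],
 [-34,   9,  99],
 [-50,  15, 150]]
Now row reduce the product.
R2 ← R2 + (17/6)·R1: [0, 9, 45/2]
R3 ← R3 + (25/6)·R1: [0, 15, 75/2]
R3 ← R3 − (5/3)·R2: [0, 0, 0]
2 nonzero rows, so rank(BM) = 2.

2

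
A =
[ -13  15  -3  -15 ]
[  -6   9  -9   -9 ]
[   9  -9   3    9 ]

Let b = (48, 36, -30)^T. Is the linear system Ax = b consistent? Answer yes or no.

yes

Row reduce the augmented matrix [A | b].
R2 ← R2 − (6/13)·R1: [0, 27/13, -99/13, -27/13, 180/13]
R3 ← R3 + (9/13)·R1: [0, 18/13, 12/13, -18/13, 42/13]
R3 ← R3 − (2/3)·R2: [0, 0, 6, 0, -6]
The echelon form has 3 nonzero rows, and every pivot lies in the first 4 columns, so rank(A) = rank([A|b]) = 3.
The system is consistent.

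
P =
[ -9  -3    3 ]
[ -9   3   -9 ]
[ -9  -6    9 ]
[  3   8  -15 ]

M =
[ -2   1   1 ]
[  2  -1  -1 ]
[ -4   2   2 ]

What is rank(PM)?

1

First compute PM:
[[  0,   0,   0],
 [ 60, -30, -30],
 [-30,  15,  15],
 [ 70, -35, -35]]
Now row reduce the product.
Swap R1 ↔ R2
R3 ← R3 + (1/2)·R1: [0, 0, 0]
R4 ← R4 − (7/6)·R1: [0, 0, 0]
1 nonzero row, so rank(PM) = 1.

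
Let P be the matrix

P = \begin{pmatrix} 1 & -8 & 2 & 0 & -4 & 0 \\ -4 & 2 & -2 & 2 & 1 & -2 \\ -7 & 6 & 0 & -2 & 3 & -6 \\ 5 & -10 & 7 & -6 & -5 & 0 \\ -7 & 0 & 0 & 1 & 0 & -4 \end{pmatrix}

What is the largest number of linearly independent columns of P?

4

Row reduce to echelon form.
R2 ← R2 + (4)·R1: [0, -30, 6, 2, -15, -2]
R3 ← R3 + (7)·R1: [0, -50, 14, -2, -25, -6]
R4 ← R4 − (5)·R1: [0, 30, -3, -6, 15, 0]
R5 ← R5 + (7)·R1: [0, -56, 14, 1, -28, -4]
R3 ← R3 − (5/3)·R2: [0, 0, 4, -16/3, 0, -8/3]
R4 ← R4 + R2: [0, 0, 3, -4, 0, -2]
R5 ← R5 − (28/15)·R2: [0, 0, 14/5, -41/15, 0, -4/15]
R4 ← R4 − (3/4)·R3: [0, 0, 0, 0, 0, 0]
R5 ← R5 − (7/10)·R3: [0, 0, 0, 1, 0, 8/5]
Swap R4 ↔ R5
Echelon form has 4 nonzero rows, so rank(P) = 4.
The rank gives the maximum number of linearly independent columns: 4.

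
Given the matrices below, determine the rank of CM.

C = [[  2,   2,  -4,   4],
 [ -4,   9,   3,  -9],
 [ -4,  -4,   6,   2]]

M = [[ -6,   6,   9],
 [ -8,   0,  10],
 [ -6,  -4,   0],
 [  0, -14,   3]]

3

First compute CM:
[[ -4, -28,  50],
 [-66,  90,  27],
 [ 20, -76, -70]]
Now row reduce the product.
R2 ← R2 − (33/2)·R1: [0, 552, -798]
R3 ← R3 + (5)·R1: [0, -216, 180]
R3 ← R3 + (9/23)·R2: [0, 0, -3042/23]
3 nonzero rows, so rank(CM) = 3.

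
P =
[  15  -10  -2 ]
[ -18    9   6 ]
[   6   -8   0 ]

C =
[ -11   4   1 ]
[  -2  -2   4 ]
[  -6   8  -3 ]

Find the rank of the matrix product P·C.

3

First compute PC:
[[-133,  64, -19],
 [144, -42,   0],
 [-50,  40, -26]]
Now row reduce the product.
R2 ← R2 + (144/133)·R1: [0, 3630/133, -144/7]
R3 ← R3 − (50/133)·R1: [0, 2120/133, -132/7]
R3 ← R3 − (212/363)·R2: [0, 0, -828/121]
3 nonzero rows, so rank(PC) = 3.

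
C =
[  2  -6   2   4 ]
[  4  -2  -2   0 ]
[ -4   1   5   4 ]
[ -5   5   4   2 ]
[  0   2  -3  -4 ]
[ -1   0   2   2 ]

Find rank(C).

Row reduce to echelon form.
R2 ← R2 − (2)·R1: [0, 10, -6, -8]
R3 ← R3 + (2)·R1: [0, -11, 9, 12]
R4 ← R4 + (5/2)·R1: [0, -10, 9, 12]
R6 ← R6 + (1/2)·R1: [0, -3, 3, 4]
R3 ← R3 + (11/10)·R2: [0, 0, 12/5, 16/5]
R4 ← R4 + R2: [0, 0, 3, 4]
R5 ← R5 − (1/5)·R2: [0, 0, -9/5, -12/5]
R6 ← R6 + (3/10)·R2: [0, 0, 6/5, 8/5]
R4 ← R4 − (5/4)·R3: [0, 0, 0, 0]
R5 ← R5 + (3/4)·R3: [0, 0, 0, 0]
R6 ← R6 − (1/2)·R3: [0, 0, 0, 0]
Echelon form has 3 nonzero rows, so rank(C) = 3.

3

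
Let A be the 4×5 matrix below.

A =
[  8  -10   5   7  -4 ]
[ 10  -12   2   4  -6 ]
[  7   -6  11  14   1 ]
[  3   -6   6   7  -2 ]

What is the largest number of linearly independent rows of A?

Row reduce to echelon form.
R2 ← R2 − (5/4)·R1: [0, 1/2, -17/4, -19/4, -1]
R3 ← R3 − (7/8)·R1: [0, 11/4, 53/8, 63/8, 9/2]
R4 ← R4 − (3/8)·R1: [0, -9/4, 33/8, 35/8, -1/2]
R3 ← R3 − (11/2)·R2: [0, 0, 30, 34, 10]
R4 ← R4 + (9/2)·R2: [0, 0, -15, -17, -5]
R4 ← R4 + (1/2)·R3: [0, 0, 0, 0, 0]
Echelon form has 3 nonzero rows, so rank(A) = 3.
The rank gives the maximum number of linearly independent rows: 3.

3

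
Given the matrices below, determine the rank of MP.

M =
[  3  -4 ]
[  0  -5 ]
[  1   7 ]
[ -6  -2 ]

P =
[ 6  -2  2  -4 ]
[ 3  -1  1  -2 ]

1

First compute MP:
[[  6,  -2,   2,  -4],
 [-15,   5,  -5,  10],
 [ 27,  -9,   9, -18],
 [-42,  14, -14,  28]]
Now row reduce the product.
R2 ← R2 + (5/2)·R1: [0, 0, 0, 0]
R3 ← R3 − (9/2)·R1: [0, 0, 0, 0]
R4 ← R4 + (7)·R1: [0, 0, 0, 0]
1 nonzero row, so rank(MP) = 1.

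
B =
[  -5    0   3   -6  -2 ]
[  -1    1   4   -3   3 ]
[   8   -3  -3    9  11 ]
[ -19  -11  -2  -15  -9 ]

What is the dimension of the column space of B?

Row reduce to echelon form.
R2 ← R2 − (1/5)·R1: [0, 1, 17/5, -9/5, 17/5]
R3 ← R3 + (8/5)·R1: [0, -3, 9/5, -3/5, 39/5]
R4 ← R4 − (19/5)·R1: [0, -11, -67/5, 39/5, -7/5]
R3 ← R3 + (3)·R2: [0, 0, 12, -6, 18]
R4 ← R4 + (11)·R2: [0, 0, 24, -12, 36]
R4 ← R4 − (2)·R3: [0, 0, 0, 0, 0]
Echelon form has 3 nonzero rows, so rank(B) = 3.
The column space has dimension equal to the rank: 3.

3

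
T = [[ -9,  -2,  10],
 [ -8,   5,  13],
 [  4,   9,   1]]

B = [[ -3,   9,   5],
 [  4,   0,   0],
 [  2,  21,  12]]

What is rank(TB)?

3

First compute TB:
[[ 39, 129,  75],
 [ 70, 201, 116],
 [ 26,  57,  32]]
Now row reduce the product.
R2 ← R2 − (70/39)·R1: [0, -397/13, -242/13]
R3 ← R3 − (2/3)·R1: [0, -29, -18]
R3 ← R3 − (377/397)·R2: [0, 0, -128/397]
3 nonzero rows, so rank(TB) = 3.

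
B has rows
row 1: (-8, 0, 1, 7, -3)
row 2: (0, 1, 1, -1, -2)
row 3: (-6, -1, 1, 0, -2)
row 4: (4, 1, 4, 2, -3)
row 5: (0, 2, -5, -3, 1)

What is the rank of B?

5

Row reduce to echelon form.
R3 ← R3 − (3/4)·R1: [0, -1, 1/4, -21/4, 1/4]
R4 ← R4 + (1/2)·R1: [0, 1, 9/2, 11/2, -9/2]
R3 ← R3 + R2: [0, 0, 5/4, -25/4, -7/4]
R4 ← R4 − R2: [0, 0, 7/2, 13/2, -5/2]
R5 ← R5 − (2)·R2: [0, 0, -7, -1, 5]
R4 ← R4 − (14/5)·R3: [0, 0, 0, 24, 12/5]
R5 ← R5 + (28/5)·R3: [0, 0, 0, -36, -24/5]
R5 ← R5 + (3/2)·R4: [0, 0, 0, 0, -6/5]
Echelon form has 5 nonzero rows, so rank(B) = 5.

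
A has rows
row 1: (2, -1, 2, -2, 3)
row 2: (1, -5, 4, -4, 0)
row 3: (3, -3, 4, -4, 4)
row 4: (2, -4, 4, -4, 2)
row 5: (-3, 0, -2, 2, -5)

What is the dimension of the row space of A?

Row reduce to echelon form.
R2 ← R2 − (1/2)·R1: [0, -9/2, 3, -3, -3/2]
R3 ← R3 − (3/2)·R1: [0, -3/2, 1, -1, -1/2]
R4 ← R4 − R1: [0, -3, 2, -2, -1]
R5 ← R5 + (3/2)·R1: [0, -3/2, 1, -1, -1/2]
R3 ← R3 − (1/3)·R2: [0, 0, 0, 0, 0]
R4 ← R4 − (2/3)·R2: [0, 0, 0, 0, 0]
R5 ← R5 − (1/3)·R2: [0, 0, 0, 0, 0]
Echelon form has 2 nonzero rows, so rank(A) = 2.
The row space has dimension equal to the rank: 2.

2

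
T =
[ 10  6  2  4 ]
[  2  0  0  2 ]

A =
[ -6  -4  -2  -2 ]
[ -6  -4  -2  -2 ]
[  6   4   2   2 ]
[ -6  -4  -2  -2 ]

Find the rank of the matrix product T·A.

First compute TA:
[[-108, -72, -36, -36],
 [-24, -16,  -8,  -8]]
Now row reduce the product.
R2 ← R2 − (2/9)·R1: [0, 0, 0, 0]
1 nonzero row, so rank(TA) = 1.

1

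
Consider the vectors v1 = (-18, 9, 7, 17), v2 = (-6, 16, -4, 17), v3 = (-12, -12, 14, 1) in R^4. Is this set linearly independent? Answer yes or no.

Form the matrix with these vectors as rows and row reduce.
R2 ← R2 − (1/3)·R1: [0, 13, -19/3, 34/3]
R3 ← R3 − (2/3)·R1: [0, -18, 28/3, -31/3]
R3 ← R3 + (18/13)·R2: [0, 0, 22/39, 209/39]
3 nonzero rows, so the 3 vectors span a space of dimension 3.
Since 3 = 3, the vectors are linearly independent.

yes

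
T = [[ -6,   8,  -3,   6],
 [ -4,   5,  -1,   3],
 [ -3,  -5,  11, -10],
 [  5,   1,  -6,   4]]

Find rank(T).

Row reduce to echelon form.
R2 ← R2 − (2/3)·R1: [0, -1/3, 1, -1]
R3 ← R3 − (1/2)·R1: [0, -9, 25/2, -13]
R4 ← R4 + (5/6)·R1: [0, 23/3, -17/2, 9]
R3 ← R3 − (27)·R2: [0, 0, -29/2, 14]
R4 ← R4 + (23)·R2: [0, 0, 29/2, -14]
R4 ← R4 + R3: [0, 0, 0, 0]
Echelon form has 3 nonzero rows, so rank(T) = 3.

3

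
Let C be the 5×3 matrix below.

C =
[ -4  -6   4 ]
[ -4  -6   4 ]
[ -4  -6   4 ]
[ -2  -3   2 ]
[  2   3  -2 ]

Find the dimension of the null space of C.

Row reduce to echelon form.
R2 ← R2 − R1: [0, 0, 0]
R3 ← R3 − R1: [0, 0, 0]
R4 ← R4 − (1/2)·R1: [0, 0, 0]
R5 ← R5 + (1/2)·R1: [0, 0, 0]
1 nonzero row, so rank(C) = 1.
C has 3 columns; by rank–nullity, nullity = 3 − 1 = 2.

2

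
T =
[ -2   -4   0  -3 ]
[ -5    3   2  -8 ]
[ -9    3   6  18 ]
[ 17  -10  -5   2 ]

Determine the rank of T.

4

Row reduce to echelon form.
R2 ← R2 − (5/2)·R1: [0, 13, 2, -1/2]
R3 ← R3 − (9/2)·R1: [0, 21, 6, 63/2]
R4 ← R4 + (17/2)·R1: [0, -44, -5, -47/2]
R3 ← R3 − (21/13)·R2: [0, 0, 36/13, 420/13]
R4 ← R4 + (44/13)·R2: [0, 0, 23/13, -655/26]
R4 ← R4 − (23/36)·R3: [0, 0, 0, -275/6]
Echelon form has 4 nonzero rows, so rank(T) = 4.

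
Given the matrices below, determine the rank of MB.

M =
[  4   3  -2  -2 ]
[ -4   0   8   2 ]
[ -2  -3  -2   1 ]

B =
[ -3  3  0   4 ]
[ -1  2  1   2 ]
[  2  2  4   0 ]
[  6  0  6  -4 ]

2

First compute MB:
[[-31,  14, -17,  30],
 [ 40,   4,  44, -24],
 [ 11, -16,  -5, -18]]
Now row reduce the product.
R2 ← R2 + (40/31)·R1: [0, 684/31, 684/31, 456/31]
R3 ← R3 + (11/31)·R1: [0, -342/31, -342/31, -228/31]
R3 ← R3 + (1/2)·R2: [0, 0, 0, 0]
2 nonzero rows, so rank(MB) = 2.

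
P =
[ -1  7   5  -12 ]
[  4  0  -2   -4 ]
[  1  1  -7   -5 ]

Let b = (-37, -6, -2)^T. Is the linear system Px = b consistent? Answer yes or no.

yes

Row reduce the augmented matrix [P | b].
R2 ← R2 + (4)·R1: [0, 28, 18, -52, -154]
R3 ← R3 + R1: [0, 8, -2, -17, -39]
R3 ← R3 − (2/7)·R2: [0, 0, -50/7, -15/7, 5]
The echelon form has 3 nonzero rows, and every pivot lies in the first 4 columns, so rank(P) = rank([P|b]) = 3.
The system is consistent.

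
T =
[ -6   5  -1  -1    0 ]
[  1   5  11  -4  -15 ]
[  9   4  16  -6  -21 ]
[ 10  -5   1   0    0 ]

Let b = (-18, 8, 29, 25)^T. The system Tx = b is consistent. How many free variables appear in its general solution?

Row reduce the augmented matrix [T | b].
R2 ← R2 + (1/6)·R1: [0, 35/6, 65/6, -25/6, -15, 5]
R3 ← R3 + (3/2)·R1: [0, 23/2, 29/2, -15/2, -21, 2]
R4 ← R4 + (5/3)·R1: [0, 10/3, -2/3, -5/3, 0, -5]
R3 ← R3 − (69/35)·R2: [0, 0, -48/7, 5/7, 60/7, -55/7]
R4 ← R4 − (4/7)·R2: [0, 0, -48/7, 5/7, 60/7, -55/7]
R4 ← R4 − R3: [0, 0, 0, 0, 0, 0]
The echelon form has 3 nonzero rows, and every pivot lies in the first 5 columns, so rank(T) = rank([T|b]) = 3.
The system is consistent.
Free variables = (unknowns) − (rank) = 5 − 3 = 2.

2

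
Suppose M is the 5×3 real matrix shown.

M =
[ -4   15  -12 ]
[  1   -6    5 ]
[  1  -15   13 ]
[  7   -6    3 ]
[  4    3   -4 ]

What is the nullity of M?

Row reduce to echelon form.
R2 ← R2 + (1/4)·R1: [0, -9/4, 2]
R3 ← R3 + (1/4)·R1: [0, -45/4, 10]
R4 ← R4 + (7/4)·R1: [0, 81/4, -18]
R5 ← R5 + R1: [0, 18, -16]
R3 ← R3 − (5)·R2: [0, 0, 0]
R4 ← R4 + (9)·R2: [0, 0, 0]
R5 ← R5 + (8)·R2: [0, 0, 0]
2 nonzero rows, so rank(M) = 2.
M has 3 columns; by rank–nullity, nullity = 3 − 2 = 1.

1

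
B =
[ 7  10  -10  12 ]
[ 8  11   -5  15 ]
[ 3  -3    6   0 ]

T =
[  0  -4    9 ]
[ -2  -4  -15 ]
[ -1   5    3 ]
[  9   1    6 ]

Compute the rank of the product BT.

First compute BT:
[[ 98, -106, -45],
 [118, -86, -18],
 [  0,  30,  90]]
Now row reduce the product.
R2 ← R2 − (59/49)·R1: [0, 2040/49, 1773/49]
R3 ← R3 − (49/68)·R2: [0, 0, 4347/68]
3 nonzero rows, so rank(BT) = 3.

3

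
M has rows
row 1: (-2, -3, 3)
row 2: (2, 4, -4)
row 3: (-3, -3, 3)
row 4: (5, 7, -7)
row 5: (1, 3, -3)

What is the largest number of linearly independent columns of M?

Row reduce to echelon form.
R2 ← R2 + R1: [0, 1, -1]
R3 ← R3 − (3/2)·R1: [0, 3/2, -3/2]
R4 ← R4 + (5/2)·R1: [0, -1/2, 1/2]
R5 ← R5 + (1/2)·R1: [0, 3/2, -3/2]
R3 ← R3 − (3/2)·R2: [0, 0, 0]
R4 ← R4 + (1/2)·R2: [0, 0, 0]
R5 ← R5 − (3/2)·R2: [0, 0, 0]
Echelon form has 2 nonzero rows, so rank(M) = 2.
The rank gives the maximum number of linearly independent columns: 2.

2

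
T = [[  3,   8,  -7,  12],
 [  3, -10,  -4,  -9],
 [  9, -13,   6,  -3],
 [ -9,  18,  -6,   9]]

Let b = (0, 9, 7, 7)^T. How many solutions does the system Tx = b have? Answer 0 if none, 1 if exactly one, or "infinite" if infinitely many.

0

Row reduce the augmented matrix [T | b].
R2 ← R2 − R1: [0, -18, 3, -21, 9]
R3 ← R3 − (3)·R1: [0, -37, 27, -39, 7]
R4 ← R4 + (3)·R1: [0, 42, -27, 45, 7]
R3 ← R3 − (37/18)·R2: [0, 0, 125/6, 25/6, -23/2]
R4 ← R4 + (7/3)·R2: [0, 0, -20, -4, 28]
R4 ← R4 + (24/25)·R3: [0, 0, 0, 0, 424/25]
The echelon form has 4 nonzero rows; the last pivot sits in the augmented column, so rank(T) = 3 but rank([T|b]) = 4.
Since the ranks differ, the system is inconsistent.
It has no solutions.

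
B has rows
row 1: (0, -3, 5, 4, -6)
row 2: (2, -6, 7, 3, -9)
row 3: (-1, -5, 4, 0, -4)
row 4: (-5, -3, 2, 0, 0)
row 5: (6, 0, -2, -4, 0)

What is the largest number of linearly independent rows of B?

3

Row reduce to echelon form.
Swap R1 ↔ R2
R3 ← R3 + (1/2)·R1: [0, -8, 15/2, 3/2, -17/2]
R4 ← R4 + (5/2)·R1: [0, -18, 39/2, 15/2, -45/2]
R5 ← R5 − (3)·R1: [0, 18, -23, -13, 27]
R3 ← R3 − (8/3)·R2: [0, 0, -35/6, -55/6, 15/2]
R4 ← R4 − (6)·R2: [0, 0, -21/2, -33/2, 27/2]
R5 ← R5 + (6)·R2: [0, 0, 7, 11, -9]
R4 ← R4 − (9/5)·R3: [0, 0, 0, 0, 0]
R5 ← R5 + (6/5)·R3: [0, 0, 0, 0, 0]
Echelon form has 3 nonzero rows, so rank(B) = 3.
The rank gives the maximum number of linearly independent rows: 3.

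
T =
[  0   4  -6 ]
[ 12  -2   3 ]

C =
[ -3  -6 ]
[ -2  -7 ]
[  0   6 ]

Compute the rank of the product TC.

2

First compute TC:
[[ -8, -64],
 [-32, -40]]
Now row reduce the product.
R2 ← R2 − (4)·R1: [0, 216]
2 nonzero rows, so rank(TC) = 2.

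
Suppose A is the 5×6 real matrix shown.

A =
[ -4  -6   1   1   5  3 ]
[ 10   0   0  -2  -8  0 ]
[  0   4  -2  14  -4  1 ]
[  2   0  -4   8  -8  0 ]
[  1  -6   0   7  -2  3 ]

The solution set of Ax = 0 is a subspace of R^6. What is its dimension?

Row reduce to echelon form.
R2 ← R2 + (5/2)·R1: [0, -15, 5/2, 1/2, 9/2, 15/2]
R4 ← R4 + (1/2)·R1: [0, -3, -7/2, 17/2, -11/2, 3/2]
R5 ← R5 + (1/4)·R1: [0, -15/2, 1/4, 29/4, -3/4, 15/4]
R3 ← R3 + (4/15)·R2: [0, 0, -4/3, 212/15, -14/5, 3]
R4 ← R4 − (1/5)·R2: [0, 0, -4, 42/5, -32/5, 0]
R5 ← R5 − (1/2)·R2: [0, 0, -1, 7, -3, 0]
R4 ← R4 − (3)·R3: [0, 0, 0, -34, 2, -9]
R5 ← R5 − (3/4)·R3: [0, 0, 0, -18/5, -9/10, -9/4]
R5 ← R5 − (9/85)·R4: [0, 0, 0, 0, -189/170, -441/340]
5 nonzero rows, so rank(A) = 5.
A has 6 columns; by rank–nullity, nullity = 6 − 5 = 1.

1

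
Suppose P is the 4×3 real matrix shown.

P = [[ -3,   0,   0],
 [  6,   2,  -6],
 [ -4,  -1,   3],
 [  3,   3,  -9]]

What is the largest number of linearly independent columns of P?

2

Row reduce to echelon form.
R2 ← R2 + (2)·R1: [0, 2, -6]
R3 ← R3 − (4/3)·R1: [0, -1, 3]
R4 ← R4 + R1: [0, 3, -9]
R3 ← R3 + (1/2)·R2: [0, 0, 0]
R4 ← R4 − (3/2)·R2: [0, 0, 0]
Echelon form has 2 nonzero rows, so rank(P) = 2.
The rank gives the maximum number of linearly independent columns: 2.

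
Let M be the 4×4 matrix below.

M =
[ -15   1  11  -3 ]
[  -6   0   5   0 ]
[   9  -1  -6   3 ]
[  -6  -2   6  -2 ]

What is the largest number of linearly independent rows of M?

Row reduce to echelon form.
R2 ← R2 − (2/5)·R1: [0, -2/5, 3/5, 6/5]
R3 ← R3 + (3/5)·R1: [0, -2/5, 3/5, 6/5]
R4 ← R4 − (2/5)·R1: [0, -12/5, 8/5, -4/5]
R3 ← R3 − R2: [0, 0, 0, 0]
R4 ← R4 − (6)·R2: [0, 0, -2, -8]
Swap R3 ↔ R4
Echelon form has 3 nonzero rows, so rank(M) = 3.
The rank gives the maximum number of linearly independent rows: 3.

3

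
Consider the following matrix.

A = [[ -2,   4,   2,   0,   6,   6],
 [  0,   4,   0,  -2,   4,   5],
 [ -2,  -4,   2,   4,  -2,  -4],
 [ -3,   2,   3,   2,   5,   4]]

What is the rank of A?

Row reduce to echelon form.
R3 ← R3 − R1: [0, -8, 0, 4, -8, -10]
R4 ← R4 − (3/2)·R1: [0, -4, 0, 2, -4, -5]
R3 ← R3 + (2)·R2: [0, 0, 0, 0, 0, 0]
R4 ← R4 + R2: [0, 0, 0, 0, 0, 0]
Echelon form has 2 nonzero rows, so rank(A) = 2.

2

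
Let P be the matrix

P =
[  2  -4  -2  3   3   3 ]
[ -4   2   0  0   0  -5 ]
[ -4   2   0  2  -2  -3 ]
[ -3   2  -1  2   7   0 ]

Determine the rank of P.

4

Row reduce to echelon form.
R2 ← R2 + (2)·R1: [0, -6, -4, 6, 6, 1]
R3 ← R3 + (2)·R1: [0, -6, -4, 8, 4, 3]
R4 ← R4 + (3/2)·R1: [0, -4, -4, 13/2, 23/2, 9/2]
R3 ← R3 − R2: [0, 0, 0, 2, -2, 2]
R4 ← R4 − (2/3)·R2: [0, 0, -4/3, 5/2, 15/2, 23/6]
Swap R3 ↔ R4
Echelon form has 4 nonzero rows, so rank(P) = 4.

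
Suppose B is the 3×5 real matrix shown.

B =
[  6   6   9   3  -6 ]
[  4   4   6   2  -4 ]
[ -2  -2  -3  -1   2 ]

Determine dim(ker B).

4

Row reduce to echelon form.
R2 ← R2 − (2/3)·R1: [0, 0, 0, 0, 0]
R3 ← R3 + (1/3)·R1: [0, 0, 0, 0, 0]
1 nonzero row, so rank(B) = 1.
B has 5 columns; by rank–nullity, nullity = 5 − 1 = 4.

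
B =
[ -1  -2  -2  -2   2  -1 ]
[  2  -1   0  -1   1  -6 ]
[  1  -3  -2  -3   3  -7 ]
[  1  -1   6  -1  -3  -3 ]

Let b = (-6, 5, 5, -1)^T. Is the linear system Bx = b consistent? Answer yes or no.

Row reduce the augmented matrix [B | b].
R2 ← R2 + (2)·R1: [0, -5, -4, -5, 5, -8, -7]
R3 ← R3 + R1: [0, -5, -4, -5, 5, -8, -1]
R4 ← R4 + R1: [0, -3, 4, -3, -1, -4, -7]
R3 ← R3 − R2: [0, 0, 0, 0, 0, 0, 6]
R4 ← R4 − (3/5)·R2: [0, 0, 32/5, 0, -4, 4/5, -14/5]
Swap R3 ↔ R4
The echelon form has 4 nonzero rows; the last pivot sits in the augmented column, so rank(B) = 3 but rank([B|b]) = 4.
Since the ranks differ, the system is inconsistent.

no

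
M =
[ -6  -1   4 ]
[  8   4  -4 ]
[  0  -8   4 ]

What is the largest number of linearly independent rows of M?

Row reduce to echelon form.
R2 ← R2 + (4/3)·R1: [0, 8/3, 4/3]
R3 ← R3 + (3)·R2: [0, 0, 8]
Echelon form has 3 nonzero rows, so rank(M) = 3.
The rank gives the maximum number of linearly independent rows: 3.

3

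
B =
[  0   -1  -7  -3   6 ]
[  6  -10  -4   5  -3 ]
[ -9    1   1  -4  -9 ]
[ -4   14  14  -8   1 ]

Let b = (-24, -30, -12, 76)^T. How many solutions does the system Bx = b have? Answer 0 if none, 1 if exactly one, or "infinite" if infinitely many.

infinite

Row reduce the augmented matrix [B | b].
Swap R1 ↔ R2
R3 ← R3 + (3/2)·R1: [0, -14, -5, 7/2, -27/2, -57]
R4 ← R4 + (2/3)·R1: [0, 22/3, 34/3, -14/3, -1, 56]
R3 ← R3 − (14)·R2: [0, 0, 93, 91/2, -195/2, 279]
R4 ← R4 + (22/3)·R2: [0, 0, -40, -80/3, 43, -120]
R4 ← R4 + (40/93)·R3: [0, 0, 0, -220/31, 33/31, 0]
The echelon form has 4 nonzero rows, and every pivot lies in the first 5 columns, so rank(B) = rank([B|b]) = 4.
The system is consistent.
rank = 4 < 5 unknowns, so there are infinitely many solutions.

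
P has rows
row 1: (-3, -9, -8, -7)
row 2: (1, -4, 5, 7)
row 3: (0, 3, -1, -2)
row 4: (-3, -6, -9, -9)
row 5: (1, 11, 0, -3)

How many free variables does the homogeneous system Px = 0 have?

Row reduce to echelon form.
R2 ← R2 + (1/3)·R1: [0, -7, 7/3, 14/3]
R4 ← R4 − R1: [0, 3, -1, -2]
R5 ← R5 + (1/3)·R1: [0, 8, -8/3, -16/3]
R3 ← R3 + (3/7)·R2: [0, 0, 0, 0]
R4 ← R4 + (3/7)·R2: [0, 0, 0, 0]
R5 ← R5 + (8/7)·R2: [0, 0, 0, 0]
2 nonzero rows, so rank(P) = 2.
P has 4 columns; by rank–nullity, nullity = 4 − 2 = 2.

2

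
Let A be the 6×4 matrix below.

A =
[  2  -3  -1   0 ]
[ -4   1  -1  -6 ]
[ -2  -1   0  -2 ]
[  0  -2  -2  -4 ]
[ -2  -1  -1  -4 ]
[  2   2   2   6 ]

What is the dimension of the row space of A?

Row reduce to echelon form.
R2 ← R2 + (2)·R1: [0, -5, -3, -6]
R3 ← R3 + R1: [0, -4, -1, -2]
R5 ← R5 + R1: [0, -4, -2, -4]
R6 ← R6 − R1: [0, 5, 3, 6]
R3 ← R3 − (4/5)·R2: [0, 0, 7/5, 14/5]
R4 ← R4 − (2/5)·R2: [0, 0, -4/5, -8/5]
R5 ← R5 − (4/5)·R2: [0, 0, 2/5, 4/5]
R6 ← R6 + R2: [0, 0, 0, 0]
R4 ← R4 + (4/7)·R3: [0, 0, 0, 0]
R5 ← R5 − (2/7)·R3: [0, 0, 0, 0]
Echelon form has 3 nonzero rows, so rank(A) = 3.
The row space has dimension equal to the rank: 3.

3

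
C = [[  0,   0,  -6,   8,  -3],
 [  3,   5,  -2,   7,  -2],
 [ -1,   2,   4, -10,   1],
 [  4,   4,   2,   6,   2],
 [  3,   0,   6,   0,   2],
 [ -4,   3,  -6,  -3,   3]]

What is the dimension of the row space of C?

Row reduce to echelon form.
Swap R1 ↔ R2
R3 ← R3 + (1/3)·R1: [0, 11/3, 10/3, -23/3, 1/3]
R4 ← R4 − (4/3)·R1: [0, -8/3, 14/3, -10/3, 14/3]
R5 ← R5 − R1: [0, -5, 8, -7, 4]
R6 ← R6 + (4/3)·R1: [0, 29/3, -26/3, 19/3, 1/3]
Swap R2 ↔ R3
R4 ← R4 + (8/11)·R2: [0, 0, 78/11, -98/11, 54/11]
R5 ← R5 + (15/11)·R2: [0, 0, 138/11, -192/11, 49/11]
R6 ← R6 − (29/11)·R2: [0, 0, -192/11, 292/11, -6/11]
R4 ← R4 + (13/11)·R3: [0, 0, 0, 6/11, 15/11]
R5 ← R5 + (23/11)·R3: [0, 0, 0, -8/11, -20/11]
R6 ← R6 − (32/11)·R3: [0, 0, 0, 36/11, 90/11]
R5 ← R5 + (4/3)·R4: [0, 0, 0, 0, 0]
R6 ← R6 − (6)·R4: [0, 0, 0, 0, 0]
Echelon form has 4 nonzero rows, so rank(C) = 4.
The row space has dimension equal to the rank: 4.

4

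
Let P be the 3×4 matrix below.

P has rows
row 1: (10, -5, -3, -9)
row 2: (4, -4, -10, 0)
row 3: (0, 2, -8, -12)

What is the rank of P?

3

Row reduce to echelon form.
R2 ← R2 − (2/5)·R1: [0, -2, -44/5, 18/5]
R3 ← R3 + R2: [0, 0, -84/5, -42/5]
Echelon form has 3 nonzero rows, so rank(P) = 3.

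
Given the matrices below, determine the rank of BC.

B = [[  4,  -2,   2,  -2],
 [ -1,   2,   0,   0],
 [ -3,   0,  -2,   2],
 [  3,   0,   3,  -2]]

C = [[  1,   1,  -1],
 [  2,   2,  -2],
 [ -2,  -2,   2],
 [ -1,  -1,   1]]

1

First compute BC:
[[ -2,  -2,   2],
 [  3,   3,  -3],
 [ -1,  -1,   1],
 [ -1,  -1,   1]]
Now row reduce the product.
R2 ← R2 + (3/2)·R1: [0, 0, 0]
R3 ← R3 − (1/2)·R1: [0, 0, 0]
R4 ← R4 − (1/2)·R1: [0, 0, 0]
1 nonzero row, so rank(BC) = 1.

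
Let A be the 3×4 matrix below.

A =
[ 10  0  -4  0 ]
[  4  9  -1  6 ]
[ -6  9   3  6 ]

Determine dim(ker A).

2

Row reduce to echelon form.
R2 ← R2 − (2/5)·R1: [0, 9, 3/5, 6]
R3 ← R3 + (3/5)·R1: [0, 9, 3/5, 6]
R3 ← R3 − R2: [0, 0, 0, 0]
2 nonzero rows, so rank(A) = 2.
A has 4 columns; by rank–nullity, nullity = 4 − 2 = 2.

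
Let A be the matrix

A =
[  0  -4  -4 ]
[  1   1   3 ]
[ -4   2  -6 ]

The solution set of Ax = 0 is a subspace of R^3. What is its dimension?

1

Row reduce to echelon form.
Swap R1 ↔ R2
R3 ← R3 + (4)·R1: [0, 6, 6]
R3 ← R3 + (3/2)·R2: [0, 0, 0]
2 nonzero rows, so rank(A) = 2.
A has 3 columns; by rank–nullity, nullity = 3 − 2 = 1.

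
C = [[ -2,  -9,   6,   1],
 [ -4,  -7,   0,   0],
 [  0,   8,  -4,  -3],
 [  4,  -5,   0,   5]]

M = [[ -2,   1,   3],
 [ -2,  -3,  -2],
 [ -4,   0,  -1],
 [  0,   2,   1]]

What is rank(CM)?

First compute CM:
[[ -2,  27,   7],
 [ 22,  17,   2],
 [  0, -30, -15],
 [  2,  29,  27]]
Now row reduce the product.
R2 ← R2 + (11)·R1: [0, 314, 79]
R4 ← R4 + R1: [0, 56, 34]
R3 ← R3 + (15/157)·R2: [0, 0, -1170/157]
R4 ← R4 − (28/157)·R2: [0, 0, 3126/157]
R4 ← R4 + (521/195)·R3: [0, 0, 0]
3 nonzero rows, so rank(CM) = 3.

3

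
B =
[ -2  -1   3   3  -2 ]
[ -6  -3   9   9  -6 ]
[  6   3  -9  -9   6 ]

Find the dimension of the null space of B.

4

Row reduce to echelon form.
R2 ← R2 − (3)·R1: [0, 0, 0, 0, 0]
R3 ← R3 + (3)·R1: [0, 0, 0, 0, 0]
1 nonzero row, so rank(B) = 1.
B has 5 columns; by rank–nullity, nullity = 5 − 1 = 4.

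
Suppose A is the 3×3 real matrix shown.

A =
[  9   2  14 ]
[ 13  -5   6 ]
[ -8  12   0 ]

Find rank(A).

Row reduce to echelon form.
R2 ← R2 − (13/9)·R1: [0, -71/9, -128/9]
R3 ← R3 + (8/9)·R1: [0, 124/9, 112/9]
R3 ← R3 + (124/71)·R2: [0, 0, -880/71]
Echelon form has 3 nonzero rows, so rank(A) = 3.

3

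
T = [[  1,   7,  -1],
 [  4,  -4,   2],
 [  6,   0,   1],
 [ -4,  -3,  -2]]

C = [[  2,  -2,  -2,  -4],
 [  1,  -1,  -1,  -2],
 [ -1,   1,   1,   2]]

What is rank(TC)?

1

First compute TC:
[[ 10, -10, -10, -20],
 [  2,  -2,  -2,  -4],
 [ 11, -11, -11, -22],
 [ -9,   9,   9,  18]]
Now row reduce the product.
R2 ← R2 − (1/5)·R1: [0, 0, 0, 0]
R3 ← R3 − (11/10)·R1: [0, 0, 0, 0]
R4 ← R4 + (9/10)·R1: [0, 0, 0, 0]
1 nonzero row, so rank(TC) = 1.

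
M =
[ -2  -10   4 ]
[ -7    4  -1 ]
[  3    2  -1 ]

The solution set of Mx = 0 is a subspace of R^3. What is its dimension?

1

Row reduce to echelon form.
R2 ← R2 − (7/2)·R1: [0, 39, -15]
R3 ← R3 + (3/2)·R1: [0, -13, 5]
R3 ← R3 + (1/3)·R2: [0, 0, 0]
2 nonzero rows, so rank(M) = 2.
M has 3 columns; by rank–nullity, nullity = 3 − 2 = 1.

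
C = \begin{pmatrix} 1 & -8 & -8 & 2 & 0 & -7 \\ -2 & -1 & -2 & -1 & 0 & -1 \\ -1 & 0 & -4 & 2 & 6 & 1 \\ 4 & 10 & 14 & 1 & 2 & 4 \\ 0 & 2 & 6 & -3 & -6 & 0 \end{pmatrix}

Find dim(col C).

4

Row reduce to echelon form.
R2 ← R2 + (2)·R1: [0, -17, -18, 3, 0, -15]
R3 ← R3 + R1: [0, -8, -12, 4, 6, -6]
R4 ← R4 − (4)·R1: [0, 42, 46, -7, 2, 32]
R3 ← R3 − (8/17)·R2: [0, 0, -60/17, 44/17, 6, 18/17]
R4 ← R4 + (42/17)·R2: [0, 0, 26/17, 7/17, 2, -86/17]
R5 ← R5 + (2/17)·R2: [0, 0, 66/17, -45/17, -6, -30/17]
R4 ← R4 + (13/30)·R3: [0, 0, 0, 23/15, 23/5, -23/5]
R5 ← R5 + (11/10)·R3: [0, 0, 0, 1/5, 3/5, -3/5]
R5 ← R5 − (3/23)·R4: [0, 0, 0, 0, 0, 0]
Echelon form has 4 nonzero rows, so rank(C) = 4.
The column space has dimension equal to the rank: 4.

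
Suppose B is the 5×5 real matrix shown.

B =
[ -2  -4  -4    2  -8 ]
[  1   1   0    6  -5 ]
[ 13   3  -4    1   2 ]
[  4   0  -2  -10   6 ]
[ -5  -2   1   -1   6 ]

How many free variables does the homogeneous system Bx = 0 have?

0

Row reduce to echelon form.
R2 ← R2 + (1/2)·R1: [0, -1, -2, 7, -9]
R3 ← R3 + (13/2)·R1: [0, -23, -30, 14, -50]
R4 ← R4 + (2)·R1: [0, -8, -10, -6, -10]
R5 ← R5 − (5/2)·R1: [0, 8, 11, -6, 26]
R3 ← R3 − (23)·R2: [0, 0, 16, -147, 157]
R4 ← R4 − (8)·R2: [0, 0, 6, -62, 62]
R5 ← R5 + (8)·R2: [0, 0, -5, 50, -46]
R4 ← R4 − (3/8)·R3: [0, 0, 0, -55/8, 25/8]
R5 ← R5 + (5/16)·R3: [0, 0, 0, 65/16, 49/16]
R5 ← R5 + (13/22)·R4: [0, 0, 0, 0, 54/11]
5 nonzero rows, so rank(B) = 5.
B has 5 columns; by rank–nullity, nullity = 5 − 5 = 0.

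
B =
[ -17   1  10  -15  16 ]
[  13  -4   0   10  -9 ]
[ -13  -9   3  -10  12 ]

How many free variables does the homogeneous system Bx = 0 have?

2

Row reduce to echelon form.
R2 ← R2 + (13/17)·R1: [0, -55/17, 130/17, -25/17, 55/17]
R3 ← R3 − (13/17)·R1: [0, -166/17, -79/17, 25/17, -4/17]
R3 ← R3 − (166/55)·R2: [0, 0, -305/11, 65/11, -10]
3 nonzero rows, so rank(B) = 3.
B has 5 columns; by rank–nullity, nullity = 5 − 3 = 2.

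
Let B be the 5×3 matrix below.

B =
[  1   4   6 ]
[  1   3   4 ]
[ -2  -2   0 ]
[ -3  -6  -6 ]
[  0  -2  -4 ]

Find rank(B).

2

Row reduce to echelon form.
R2 ← R2 − R1: [0, -1, -2]
R3 ← R3 + (2)·R1: [0, 6, 12]
R4 ← R4 + (3)·R1: [0, 6, 12]
R3 ← R3 + (6)·R2: [0, 0, 0]
R4 ← R4 + (6)·R2: [0, 0, 0]
R5 ← R5 − (2)·R2: [0, 0, 0]
Echelon form has 2 nonzero rows, so rank(B) = 2.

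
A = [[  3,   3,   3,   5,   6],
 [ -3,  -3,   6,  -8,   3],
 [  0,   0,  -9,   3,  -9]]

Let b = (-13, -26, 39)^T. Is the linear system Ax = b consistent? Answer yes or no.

yes

Row reduce the augmented matrix [A | b].
R2 ← R2 + R1: [0, 0, 9, -3, 9, -39]
R3 ← R3 + R2: [0, 0, 0, 0, 0, 0]
The echelon form has 2 nonzero rows, and every pivot lies in the first 5 columns, so rank(A) = rank([A|b]) = 2.
The system is consistent.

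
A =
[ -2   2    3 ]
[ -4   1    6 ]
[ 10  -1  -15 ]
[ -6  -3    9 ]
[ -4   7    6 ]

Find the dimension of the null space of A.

1

Row reduce to echelon form.
R2 ← R2 − (2)·R1: [0, -3, 0]
R3 ← R3 + (5)·R1: [0, 9, 0]
R4 ← R4 − (3)·R1: [0, -9, 0]
R5 ← R5 − (2)·R1: [0, 3, 0]
R3 ← R3 + (3)·R2: [0, 0, 0]
R4 ← R4 − (3)·R2: [0, 0, 0]
R5 ← R5 + R2: [0, 0, 0]
2 nonzero rows, so rank(A) = 2.
A has 3 columns; by rank–nullity, nullity = 3 − 2 = 1.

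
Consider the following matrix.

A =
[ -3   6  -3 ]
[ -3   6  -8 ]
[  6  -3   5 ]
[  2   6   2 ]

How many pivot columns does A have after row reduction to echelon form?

Row reduce to echelon form.
R2 ← R2 − R1: [0, 0, -5]
R3 ← R3 + (2)·R1: [0, 9, -1]
R4 ← R4 + (2/3)·R1: [0, 10, 0]
Swap R2 ↔ R3
R4 ← R4 − (10/9)·R2: [0, 0, 10/9]
R4 ← R4 + (2/9)·R3: [0, 0, 0]
Echelon form has 3 nonzero rows, so rank(A) = 3.
Each nonzero row contributes one pivot column: 3 pivot columns.

3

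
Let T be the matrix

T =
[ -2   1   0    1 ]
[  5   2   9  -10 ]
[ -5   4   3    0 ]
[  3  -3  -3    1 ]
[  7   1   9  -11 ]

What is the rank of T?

2

Row reduce to echelon form.
R2 ← R2 + (5/2)·R1: [0, 9/2, 9, -15/2]
R3 ← R3 − (5/2)·R1: [0, 3/2, 3, -5/2]
R4 ← R4 + (3/2)·R1: [0, -3/2, -3, 5/2]
R5 ← R5 + (7/2)·R1: [0, 9/2, 9, -15/2]
R3 ← R3 − (1/3)·R2: [0, 0, 0, 0]
R4 ← R4 + (1/3)·R2: [0, 0, 0, 0]
R5 ← R5 − R2: [0, 0, 0, 0]
Echelon form has 2 nonzero rows, so rank(T) = 2.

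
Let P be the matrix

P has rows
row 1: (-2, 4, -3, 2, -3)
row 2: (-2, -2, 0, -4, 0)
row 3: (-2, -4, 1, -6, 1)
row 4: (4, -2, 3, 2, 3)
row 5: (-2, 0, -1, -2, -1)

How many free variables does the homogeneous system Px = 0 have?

3

Row reduce to echelon form.
R2 ← R2 − R1: [0, -6, 3, -6, 3]
R3 ← R3 − R1: [0, -8, 4, -8, 4]
R4 ← R4 + (2)·R1: [0, 6, -3, 6, -3]
R5 ← R5 − R1: [0, -4, 2, -4, 2]
R3 ← R3 − (4/3)·R2: [0, 0, 0, 0, 0]
R4 ← R4 + R2: [0, 0, 0, 0, 0]
R5 ← R5 − (2/3)·R2: [0, 0, 0, 0, 0]
2 nonzero rows, so rank(P) = 2.
P has 5 columns; by rank–nullity, nullity = 5 − 2 = 3.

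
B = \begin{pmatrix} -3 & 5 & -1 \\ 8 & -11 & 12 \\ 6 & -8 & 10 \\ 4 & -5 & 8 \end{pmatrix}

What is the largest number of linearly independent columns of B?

2

Row reduce to echelon form.
R2 ← R2 + (8/3)·R1: [0, 7/3, 28/3]
R3 ← R3 + (2)·R1: [0, 2, 8]
R4 ← R4 + (4/3)·R1: [0, 5/3, 20/3]
R3 ← R3 − (6/7)·R2: [0, 0, 0]
R4 ← R4 − (5/7)·R2: [0, 0, 0]
Echelon form has 2 nonzero rows, so rank(B) = 2.
The rank gives the maximum number of linearly independent columns: 2.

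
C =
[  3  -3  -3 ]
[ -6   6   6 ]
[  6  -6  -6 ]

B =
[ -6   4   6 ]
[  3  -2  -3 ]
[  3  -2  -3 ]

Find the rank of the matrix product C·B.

First compute CB:
[[-36,  24,  36],
 [ 72, -48, -72],
 [-72,  48,  72]]
Now row reduce the product.
R2 ← R2 + (2)·R1: [0, 0, 0]
R3 ← R3 − (2)·R1: [0, 0, 0]
1 nonzero row, so rank(CB) = 1.

1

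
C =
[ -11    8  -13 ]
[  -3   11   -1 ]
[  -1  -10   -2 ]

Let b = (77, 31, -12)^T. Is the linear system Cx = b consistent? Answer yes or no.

yes

Row reduce the augmented matrix [C | b].
R2 ← R2 − (3/11)·R1: [0, 97/11, 28/11, 10]
R3 ← R3 − (1/11)·R1: [0, -118/11, -9/11, -19]
R3 ← R3 + (118/97)·R2: [0, 0, 221/97, -663/97]
The echelon form has 3 nonzero rows, and every pivot lies in the first 3 columns, so rank(C) = rank([C|b]) = 3.
The system is consistent.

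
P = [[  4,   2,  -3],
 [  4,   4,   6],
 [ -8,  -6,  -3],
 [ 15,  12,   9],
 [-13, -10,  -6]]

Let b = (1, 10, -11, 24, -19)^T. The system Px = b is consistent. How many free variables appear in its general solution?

Row reduce the augmented matrix [P | b].
R2 ← R2 − R1: [0, 2, 9, 9]
R3 ← R3 + (2)·R1: [0, -2, -9, -9]
R4 ← R4 − (15/4)·R1: [0, 9/2, 81/4, 81/4]
R5 ← R5 + (13/4)·R1: [0, -7/2, -63/4, -63/4]
R3 ← R3 + R2: [0, 0, 0, 0]
R4 ← R4 − (9/4)·R2: [0, 0, 0, 0]
R5 ← R5 + (7/4)·R2: [0, 0, 0, 0]
The echelon form has 2 nonzero rows, and every pivot lies in the first 3 columns, so rank(P) = rank([P|b]) = 2.
The system is consistent.
Free variables = (unknowns) − (rank) = 3 − 2 = 1.

1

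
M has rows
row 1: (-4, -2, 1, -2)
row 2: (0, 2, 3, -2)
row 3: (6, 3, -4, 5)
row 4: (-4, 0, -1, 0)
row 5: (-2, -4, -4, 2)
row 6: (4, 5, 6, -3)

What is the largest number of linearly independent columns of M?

3

Row reduce to echelon form.
R3 ← R3 + (3/2)·R1: [0, 0, -5/2, 2]
R4 ← R4 − R1: [0, 2, -2, 2]
R5 ← R5 − (1/2)·R1: [0, -3, -9/2, 3]
R6 ← R6 + R1: [0, 3, 7, -5]
R4 ← R4 − R2: [0, 0, -5, 4]
R5 ← R5 + (3/2)·R2: [0, 0, 0, 0]
R6 ← R6 − (3/2)·R2: [0, 0, 5/2, -2]
R4 ← R4 − (2)·R3: [0, 0, 0, 0]
R6 ← R6 + R3: [0, 0, 0, 0]
Echelon form has 3 nonzero rows, so rank(M) = 3.
The rank gives the maximum number of linearly independent columns: 3.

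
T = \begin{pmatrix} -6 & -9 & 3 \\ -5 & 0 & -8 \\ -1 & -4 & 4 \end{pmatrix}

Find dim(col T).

2

Row reduce to echelon form.
R2 ← R2 − (5/6)·R1: [0, 15/2, -21/2]
R3 ← R3 − (1/6)·R1: [0, -5/2, 7/2]
R3 ← R3 + (1/3)·R2: [0, 0, 0]
Echelon form has 2 nonzero rows, so rank(T) = 2.
The column space has dimension equal to the rank: 2.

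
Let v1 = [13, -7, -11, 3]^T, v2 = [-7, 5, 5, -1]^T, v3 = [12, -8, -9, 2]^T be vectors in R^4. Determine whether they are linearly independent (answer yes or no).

Form the matrix with these vectors as rows and row reduce.
R2 ← R2 + (7/13)·R1: [0, 16/13, -12/13, 8/13]
R3 ← R3 − (12/13)·R1: [0, -20/13, 15/13, -10/13]
R3 ← R3 + (5/4)·R2: [0, 0, 0, 0]
2 nonzero rows, so the 3 vectors span a space of dimension 2.
Since 2 < 3, the vectors are linearly dependent.

no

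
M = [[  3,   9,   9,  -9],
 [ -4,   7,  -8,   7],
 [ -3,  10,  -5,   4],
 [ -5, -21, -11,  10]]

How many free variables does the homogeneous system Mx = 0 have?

Row reduce to echelon form.
R2 ← R2 + (4/3)·R1: [0, 19, 4, -5]
R3 ← R3 + R1: [0, 19, 4, -5]
R4 ← R4 + (5/3)·R1: [0, -6, 4, -5]
R3 ← R3 − R2: [0, 0, 0, 0]
R4 ← R4 + (6/19)·R2: [0, 0, 100/19, -125/19]
Swap R3 ↔ R4
3 nonzero rows, so rank(M) = 3.
M has 4 columns; by rank–nullity, nullity = 4 − 3 = 1.

1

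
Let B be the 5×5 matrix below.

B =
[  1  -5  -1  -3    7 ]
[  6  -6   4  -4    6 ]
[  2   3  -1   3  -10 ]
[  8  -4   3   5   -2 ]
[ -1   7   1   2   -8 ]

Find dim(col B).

5

Row reduce to echelon form.
R2 ← R2 − (6)·R1: [0, 24, 10, 14, -36]
R3 ← R3 − (2)·R1: [0, 13, 1, 9, -24]
R4 ← R4 − (8)·R1: [0, 36, 11, 29, -58]
R5 ← R5 + R1: [0, 2, 0, -1, -1]
R3 ← R3 − (13/24)·R2: [0, 0, -53/12, 17/12, -9/2]
R4 ← R4 − (3/2)·R2: [0, 0, -4, 8, -4]
R5 ← R5 − (1/12)·R2: [0, 0, -5/6, -13/6, 2]
R4 ← R4 − (48/53)·R3: [0, 0, 0, 356/53, 4/53]
R5 ← R5 − (10/53)·R3: [0, 0, 0, -129/53, 151/53]
R5 ← R5 + (129/356)·R4: [0, 0, 0, 0, 256/89]
Echelon form has 5 nonzero rows, so rank(B) = 5.
The column space has dimension equal to the rank: 5.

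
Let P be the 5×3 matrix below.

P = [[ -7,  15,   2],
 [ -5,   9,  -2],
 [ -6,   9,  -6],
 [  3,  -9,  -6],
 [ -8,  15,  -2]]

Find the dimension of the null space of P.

1

Row reduce to echelon form.
R2 ← R2 − (5/7)·R1: [0, -12/7, -24/7]
R3 ← R3 − (6/7)·R1: [0, -27/7, -54/7]
R4 ← R4 + (3/7)·R1: [0, -18/7, -36/7]
R5 ← R5 − (8/7)·R1: [0, -15/7, -30/7]
R3 ← R3 − (9/4)·R2: [0, 0, 0]
R4 ← R4 − (3/2)·R2: [0, 0, 0]
R5 ← R5 − (5/4)·R2: [0, 0, 0]
2 nonzero rows, so rank(P) = 2.
P has 3 columns; by rank–nullity, nullity = 3 − 2 = 1.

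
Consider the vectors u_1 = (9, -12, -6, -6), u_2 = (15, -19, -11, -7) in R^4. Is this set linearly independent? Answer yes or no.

Form the matrix with these vectors as rows and row reduce.
R2 ← R2 − (5/3)·R1: [0, 1, -1, 3]
2 nonzero rows, so the 2 vectors span a space of dimension 2.
Since 2 = 2, the vectors are linearly independent.

yes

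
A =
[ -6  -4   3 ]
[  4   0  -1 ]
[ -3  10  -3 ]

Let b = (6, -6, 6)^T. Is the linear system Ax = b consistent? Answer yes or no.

Row reduce the augmented matrix [A | b].
R2 ← R2 + (2/3)·R1: [0, -8/3, 1, -2]
R3 ← R3 − (1/2)·R1: [0, 12, -9/2, 3]
R3 ← R3 + (9/2)·R2: [0, 0, 0, -6]
The echelon form has 3 nonzero rows; the last pivot sits in the augmented column, so rank(A) = 2 but rank([A|b]) = 3.
Since the ranks differ, the system is inconsistent.

no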